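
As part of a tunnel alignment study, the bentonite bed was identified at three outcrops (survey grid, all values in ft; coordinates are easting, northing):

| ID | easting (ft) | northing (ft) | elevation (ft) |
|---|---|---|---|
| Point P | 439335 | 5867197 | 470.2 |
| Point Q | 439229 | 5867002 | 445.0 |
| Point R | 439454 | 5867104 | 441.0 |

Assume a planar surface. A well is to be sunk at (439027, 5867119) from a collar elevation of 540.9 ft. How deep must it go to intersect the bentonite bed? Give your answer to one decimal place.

53.9 ft

Two edge vectors: Point P→Point Q = (-106, -195, -25.2), Point P→Point R = (119, -93, -29.2).
Normal n = (Point P→Point Q) × (Point P→Point R) = (3350.4, -6094, 33063).
So ∂z/∂easting = −n_x/n_z = −0.101333817 and ∂z/∂northing = −n_y/n_z = 0.184314793.
Intercept c from Point P: 470.2 + 44519.49 − 1081411.20 = −1036421.51.
At (439027, 5867119): z_contact = −44488.28 + 1081396.82 − 1036421.51 = 487.03 ft.
Depth below ground = 540.9 − 487.03 = 53.9 ft.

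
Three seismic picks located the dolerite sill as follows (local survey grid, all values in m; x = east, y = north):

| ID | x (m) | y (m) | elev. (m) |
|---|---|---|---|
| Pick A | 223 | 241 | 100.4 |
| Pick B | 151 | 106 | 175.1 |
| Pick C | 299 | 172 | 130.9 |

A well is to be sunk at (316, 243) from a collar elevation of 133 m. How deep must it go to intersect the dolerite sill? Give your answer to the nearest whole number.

Let the plane be z = a·x + b·y + c.
Pick B−Pick A: −72a − 135b = 74.7;  Pick C−Pick A: 76a − 69b = 30.5.
Solving gives a = −0.06809, b = −0.51702.
Then c = 100.4 − a·223 − b·241 = 240.19.
At (316, 243): z_contact = −21.5 − 125.6 + 240.19 = 93.0 m.
Depth below ground = 133 − 93.0 = 40 m.

40 m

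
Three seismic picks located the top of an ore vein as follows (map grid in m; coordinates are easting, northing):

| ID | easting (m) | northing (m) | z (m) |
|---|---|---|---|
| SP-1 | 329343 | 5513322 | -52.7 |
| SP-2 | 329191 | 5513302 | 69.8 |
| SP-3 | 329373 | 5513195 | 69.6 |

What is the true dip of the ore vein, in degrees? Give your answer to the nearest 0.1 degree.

52.4°

Let the plane be z = a·easting + b·northing + c.
SP-2−SP-1: −152a − 20b = 122.5;  SP-3−SP-1: 30a − 127b = 122.3.
Solving gives a = −0.65874, b = −1.11860.
Gradient magnitude |∇z| = √(a² + b²) = √(0.43393 + 1.25126) = 1.29815.
True dip = arctan(1.29815) = 52.4°, dipping toward NNE (azimuth ≈ 030°).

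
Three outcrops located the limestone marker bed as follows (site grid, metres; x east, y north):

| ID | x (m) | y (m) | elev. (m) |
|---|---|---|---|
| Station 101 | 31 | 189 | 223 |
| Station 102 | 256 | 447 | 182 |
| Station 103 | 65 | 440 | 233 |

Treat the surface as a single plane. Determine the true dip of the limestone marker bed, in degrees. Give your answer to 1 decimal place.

Two edge vectors: Station 101→Station 102 = (225, 258, -41), Station 101→Station 103 = (34, 251, 10).
Normal n = (Station 101→Station 102) × (Station 101→Station 103) = (12871, -3644, 47703).
So ∂z/∂x = −n_x/n_z = −0.26982 and ∂z/∂y = −n_y/n_z = 0.07639.
Gradient magnitude |∇z| = √(a² + b²) = √(0.07280 + 0.00584) = 0.28042.
True dip = arctan(0.28042) = 15.7°, dipping toward ESE (azimuth ≈ 106°).

15.7°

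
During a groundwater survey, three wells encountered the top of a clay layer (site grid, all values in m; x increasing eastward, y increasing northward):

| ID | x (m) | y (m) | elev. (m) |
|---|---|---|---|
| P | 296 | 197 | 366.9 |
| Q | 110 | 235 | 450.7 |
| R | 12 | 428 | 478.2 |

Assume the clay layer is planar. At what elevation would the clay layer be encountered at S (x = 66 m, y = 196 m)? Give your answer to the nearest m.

475 m

Let the plane be z = a·x + b·y + c.
Q−P: −186a + 38b = 83.8;  R−P: −284a + 231b = 111.3.
Solving gives a = −0.47021, b = −0.09627.
Then c = 366.9 − a·296 − b·197 = 525.05.
At (66, 196): z = −31.0 − 18.9 + 525.05 = 475.1 m.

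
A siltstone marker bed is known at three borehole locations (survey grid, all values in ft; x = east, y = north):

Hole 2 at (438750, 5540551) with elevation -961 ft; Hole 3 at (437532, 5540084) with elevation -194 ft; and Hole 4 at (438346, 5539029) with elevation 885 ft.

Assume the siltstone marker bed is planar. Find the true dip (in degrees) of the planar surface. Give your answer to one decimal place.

Two edge vectors: Hole 2→Hole 3 = (-1218, -467, 767), Hole 2→Hole 4 = (-404, -1522, 1846).
Normal n = (Hole 2→Hole 3) × (Hole 2→Hole 4) = (305292, 1938560, 1665128).
So ∂z/∂x = −n_x/n_z = −0.18334 and ∂z/∂y = −n_y/n_z = −1.16421.
Gradient magnitude |∇z| = √(a² + b²) = √(0.03362 + 1.35539) = 1.17856.
True dip = arctan(1.17856) = 49.7°, dipping toward N (azimuth ≈ 009°).

49.7°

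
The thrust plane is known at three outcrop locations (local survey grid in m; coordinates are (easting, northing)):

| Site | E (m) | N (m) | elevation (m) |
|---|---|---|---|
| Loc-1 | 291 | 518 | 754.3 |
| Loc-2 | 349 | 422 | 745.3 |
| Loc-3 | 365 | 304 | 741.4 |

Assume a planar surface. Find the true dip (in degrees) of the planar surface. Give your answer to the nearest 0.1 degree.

7.4°

Two edge vectors: Loc-1→Loc-2 = (58, -96, -9), Loc-1→Loc-3 = (74, -214, -12.9).
Normal n = (Loc-1→Loc-2) × (Loc-1→Loc-3) = (-687.6, 82.2, -5308).
So ∂z/∂E = −n_x/n_z = −0.12954 and ∂z/∂N = −n_y/n_z = 0.01549.
Gradient magnitude |∇z| = √(a² + b²) = √(0.01678 + 0.00024) = 0.13046.
True dip = arctan(0.13046) = 7.4°, dipping toward E (azimuth ≈ 097°).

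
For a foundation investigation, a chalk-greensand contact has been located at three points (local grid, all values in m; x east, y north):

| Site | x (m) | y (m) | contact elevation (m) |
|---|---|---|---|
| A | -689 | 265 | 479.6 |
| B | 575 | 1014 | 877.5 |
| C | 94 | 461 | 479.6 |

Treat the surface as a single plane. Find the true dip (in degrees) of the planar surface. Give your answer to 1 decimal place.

43.5°

Let the plane be z = a·x + b·y + c.
B−A: 1264a + 749b = 397.9;  C−A: 783a + 196b = 0.
Solving gives a = −0.23024, b = 0.91979.
Gradient magnitude |∇z| = √(a² + b²) = √(0.05301 + 0.84602) = 0.94817.
True dip = arctan(0.94817) = 43.5°, dipping toward SSE (azimuth ≈ 166°).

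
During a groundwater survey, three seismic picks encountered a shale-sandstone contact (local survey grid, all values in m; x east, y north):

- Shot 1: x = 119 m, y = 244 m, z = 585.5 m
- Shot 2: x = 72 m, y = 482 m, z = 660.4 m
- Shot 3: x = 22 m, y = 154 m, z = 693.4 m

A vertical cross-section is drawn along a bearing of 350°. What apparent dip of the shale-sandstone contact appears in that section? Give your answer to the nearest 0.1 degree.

15.9°

Two edge vectors: Shot 1→Shot 2 = (-47, 238, 74.9), Shot 1→Shot 3 = (-97, -90, 107.9).
Normal n = (Shot 1→Shot 2) × (Shot 1→Shot 3) = (32421.2, -2194, 27316).
So ∂z/∂x = −n_x/n_z = −1.18689 and ∂z/∂y = −n_y/n_z = 0.08032.
Unit vector along 350° is (sin 350°, cos 350°) = (-0.1736, 0.9848).
Slope in that direction = a·(-0.1736) + b·(0.9848) = 0.28520.
Apparent dip = arctan|0.28520| = 15.9° (true dip is 49.9°, so apparent ≤ true as expected).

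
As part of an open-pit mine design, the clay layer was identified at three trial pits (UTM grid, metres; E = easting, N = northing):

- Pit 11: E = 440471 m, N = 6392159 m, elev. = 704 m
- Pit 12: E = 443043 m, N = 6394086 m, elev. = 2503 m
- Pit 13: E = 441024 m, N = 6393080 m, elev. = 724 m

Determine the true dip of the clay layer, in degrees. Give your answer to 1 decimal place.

Two edge vectors: Pit 11→Pit 12 = (2572, 1927, 1799), Pit 11→Pit 13 = (553, 921, 20).
Normal n = (Pit 11→Pit 12) × (Pit 11→Pit 13) = (-1618339, 943407, 1303181).
So ∂z/∂E = −n_x/n_z = 1.24184 and ∂z/∂N = −n_y/n_z = −0.72393.
Gradient magnitude |∇z| = √(a² + b²) = √(1.54216 + 0.52407) = 1.43744.
True dip = arctan(1.43744) = 55.2°, dipping toward WNW (azimuth ≈ 300°).

55.2°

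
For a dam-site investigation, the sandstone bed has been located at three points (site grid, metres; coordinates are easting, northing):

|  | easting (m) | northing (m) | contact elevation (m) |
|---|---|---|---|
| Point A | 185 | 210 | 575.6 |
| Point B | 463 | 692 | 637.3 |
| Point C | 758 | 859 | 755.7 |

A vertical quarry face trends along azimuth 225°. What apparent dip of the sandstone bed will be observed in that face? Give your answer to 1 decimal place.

13.3°

Two edge vectors: Point A→Point B = (278, 482, 61.7), Point A→Point C = (573, 649, 180.1).
Normal n = (Point A→Point B) × (Point A→Point C) = (46764.9, -14713.7, -95764).
So ∂z/∂easting = −n_x/n_z = 0.48833 and ∂z/∂northing = −n_y/n_z = −0.15365.
Unit vector along 225° is (sin 225°, cos 225°) = (-0.7071, -0.7071).
Slope in that direction = a·(-0.7071) + b·(-0.7071) = −0.23666.
Apparent dip = arctan|0.23666| = 13.3° (true dip is 27.1°, so apparent ≤ true as expected).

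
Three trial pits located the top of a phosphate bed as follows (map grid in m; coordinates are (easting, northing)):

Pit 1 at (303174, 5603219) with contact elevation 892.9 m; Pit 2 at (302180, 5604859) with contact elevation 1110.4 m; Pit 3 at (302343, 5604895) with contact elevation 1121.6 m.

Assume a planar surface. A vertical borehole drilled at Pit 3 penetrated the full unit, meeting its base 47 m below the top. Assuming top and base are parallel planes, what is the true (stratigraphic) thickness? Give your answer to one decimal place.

Two edge vectors: Pit 1→Pit 2 = (-994, 1640, 217.5), Pit 1→Pit 3 = (-831, 1676, 228.7).
Normal n = (Pit 1→Pit 2) × (Pit 1→Pit 3) = (10538, 46585.3, -303104).
So ∂z/∂E = −n_x/n_z = 0.03477 and ∂z/∂N = −n_y/n_z = 0.15369.
|∇z| = √(a²+b²) = 0.15758, so dip δ = arctan(0.15758) = 8.95°.
True thickness = vertical thickness × cos δ = 47 × cos 8.95° = 46.4 m.

46.4 m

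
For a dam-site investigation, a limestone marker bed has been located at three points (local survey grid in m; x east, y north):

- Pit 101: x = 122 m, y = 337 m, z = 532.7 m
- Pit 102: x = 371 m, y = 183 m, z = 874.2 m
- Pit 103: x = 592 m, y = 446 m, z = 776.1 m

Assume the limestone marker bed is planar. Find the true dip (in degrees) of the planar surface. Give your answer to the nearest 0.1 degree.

Let the plane be z = a·x + b·y + c.
Pit 102−Pit 101: 249a − 154b = 341.5;  Pit 103−Pit 101: 470a + 109b = 243.4.
Solving gives a = 0.75067, b = −1.00379.
Gradient magnitude |∇z| = √(a² + b²) = √(0.56350 + 1.00760) = 1.25343.
True dip = arctan(1.25343) = 51.4°, dipping toward NW (azimuth ≈ 323°).

51.4°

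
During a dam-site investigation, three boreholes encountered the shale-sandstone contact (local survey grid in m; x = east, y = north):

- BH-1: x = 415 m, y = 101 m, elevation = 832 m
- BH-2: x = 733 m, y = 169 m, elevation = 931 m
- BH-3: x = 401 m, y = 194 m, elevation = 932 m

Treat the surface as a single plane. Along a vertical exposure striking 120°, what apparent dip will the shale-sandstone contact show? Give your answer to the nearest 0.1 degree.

Two edge vectors: BH-1→BH-2 = (318, 68, 99), BH-1→BH-3 = (-14, 93, 100).
Normal n = (BH-1→BH-2) × (BH-1→BH-3) = (-2407, -33186, 30526).
So ∂z/∂x = −n_x/n_z = 0.07885 and ∂z/∂y = −n_y/n_z = 1.08714.
Unit vector along 120° is (sin 120°, cos 120°) = (0.8660, -0.5000).
Slope in that direction = a·(0.8660) + b·(-0.5000) = −0.47528.
Apparent dip = arctan|0.47528| = 25.4° (true dip is 47.5°, so apparent ≤ true as expected).

25.4°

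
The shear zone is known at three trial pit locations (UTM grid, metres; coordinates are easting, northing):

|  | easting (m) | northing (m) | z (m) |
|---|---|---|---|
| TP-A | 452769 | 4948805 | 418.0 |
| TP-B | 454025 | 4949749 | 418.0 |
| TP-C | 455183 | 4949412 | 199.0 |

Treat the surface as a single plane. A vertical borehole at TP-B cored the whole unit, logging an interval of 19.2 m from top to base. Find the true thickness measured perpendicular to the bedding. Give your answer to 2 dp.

18.72 m

Let the plane be z = a·easting + b·northing + c.
TP-B−TP-A: 1256a + 944b = 0;  TP-C−TP-A: 2414a + 607b = −219.
Solving gives a = −0.13633, b = 0.18139.
|∇z| = √(a²+b²) = 0.22691, so dip δ = arctan(0.22691) = 12.78°.
True thickness = vertical thickness × cos δ = 19.2 × cos 12.78° = 18.72 m.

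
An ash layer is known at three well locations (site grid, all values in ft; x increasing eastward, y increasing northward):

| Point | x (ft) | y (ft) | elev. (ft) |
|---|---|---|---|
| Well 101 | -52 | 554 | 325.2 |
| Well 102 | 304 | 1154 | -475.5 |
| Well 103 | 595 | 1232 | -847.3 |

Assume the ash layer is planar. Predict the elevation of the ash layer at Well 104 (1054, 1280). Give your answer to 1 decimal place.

-1382.3 ft

Two edge vectors: Well 101→Well 102 = (356, 600, -800.7), Well 101→Well 103 = (647, 678, -1172.5).
Normal n = (Well 101→Well 102) × (Well 101→Well 103) = (-160625.4, -100642.9, -146832).
So ∂z/∂x = −n_x/n_z = −1.093940 and ∂z/∂y = −n_y/n_z = −0.685429.
Intercept c from Well 101: 325.2 − 56.88 + 379.73 = 648.04.
At (1054, 1280): z = −1153.0 − 877.3 + 648.04 = -1382.3 ft.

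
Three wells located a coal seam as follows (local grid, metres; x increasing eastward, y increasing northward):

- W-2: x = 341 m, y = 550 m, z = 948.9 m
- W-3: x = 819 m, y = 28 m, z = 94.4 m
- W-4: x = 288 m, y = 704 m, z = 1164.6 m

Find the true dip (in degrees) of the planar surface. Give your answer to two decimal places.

52.95°

Two edge vectors: W-2→W-3 = (478, -522, -854.5), W-2→W-4 = (-53, 154, 215.7).
Normal n = (W-2→W-3) × (W-2→W-4) = (18997.6, -57816.1, 45946).
So ∂z/∂x = −n_x/n_z = −0.41348 and ∂z/∂y = −n_y/n_z = 1.25835.
Gradient magnitude |∇z| = √(a² + b²) = √(0.17096 + 1.58344) = 1.32454.
True dip = arctan(1.32454) = 52.95°, dipping toward SSE (azimuth ≈ 162°).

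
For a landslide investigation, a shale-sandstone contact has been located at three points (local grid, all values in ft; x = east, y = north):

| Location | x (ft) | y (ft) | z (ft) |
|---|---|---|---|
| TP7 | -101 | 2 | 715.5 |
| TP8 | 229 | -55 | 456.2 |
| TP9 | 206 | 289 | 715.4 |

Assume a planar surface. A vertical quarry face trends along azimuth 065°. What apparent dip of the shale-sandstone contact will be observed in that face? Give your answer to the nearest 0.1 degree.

16.8°

Two edge vectors: TP7→TP8 = (330, -57, -259.3), TP7→TP9 = (307, 287, -0.1).
Normal n = (TP7→TP8) × (TP7→TP9) = (74424.8, -79572.1, 112209).
So ∂z/∂x = −n_x/n_z = −0.66327 and ∂z/∂y = −n_y/n_z = 0.70914.
Unit vector along 065° is (sin 65°, cos 65°) = (0.9063, 0.4226).
Slope in that direction = a·(0.9063) + b·(0.4226) = −0.30143.
Apparent dip = arctan|0.30143| = 16.8° (true dip is 44.2°, so apparent ≤ true as expected).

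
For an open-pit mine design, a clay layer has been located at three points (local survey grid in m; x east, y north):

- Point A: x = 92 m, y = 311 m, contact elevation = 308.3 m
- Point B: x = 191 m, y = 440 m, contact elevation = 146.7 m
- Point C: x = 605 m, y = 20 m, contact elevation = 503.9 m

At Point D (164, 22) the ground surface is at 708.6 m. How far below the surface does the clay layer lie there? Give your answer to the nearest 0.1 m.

Let the plane be z = a·x + b·y + c.
Point B−Point A: 99a + 129b = −161.6;  Point C−Point A: 513a − 291b = 195.6.
Solving gives a = −0.22944, b = −1.07663.
Then c = 308.3 − a·92 − b·311 = 664.24.
At (164, 22): z_contact = −37.63 − 23.69 + 664.24 = 602.93 m.
Depth below ground = 708.6 − 602.93 = 105.7 m.

105.7 m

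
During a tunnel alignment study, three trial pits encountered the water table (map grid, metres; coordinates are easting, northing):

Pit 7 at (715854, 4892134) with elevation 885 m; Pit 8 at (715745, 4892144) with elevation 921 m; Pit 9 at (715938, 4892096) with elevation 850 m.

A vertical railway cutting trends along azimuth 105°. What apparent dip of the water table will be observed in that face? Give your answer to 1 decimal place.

19.8°

Two edge vectors: Pit 7→Pit 8 = (-109, 10, 36), Pit 7→Pit 9 = (84, -38, -35).
Normal n = (Pit 7→Pit 8) × (Pit 7→Pit 9) = (1018, -791, 3302).
So ∂z/∂easting = −n_x/n_z = −0.30830 and ∂z/∂northing = −n_y/n_z = 0.23955.
Unit vector along 105° is (sin 105°, cos 105°) = (0.9659, -0.2588).
Slope in that direction = a·(0.9659) + b·(-0.2588) = −0.35979.
Apparent dip = arctan|0.35979| = 19.8° (true dip is 21.3°, so apparent ≤ true as expected).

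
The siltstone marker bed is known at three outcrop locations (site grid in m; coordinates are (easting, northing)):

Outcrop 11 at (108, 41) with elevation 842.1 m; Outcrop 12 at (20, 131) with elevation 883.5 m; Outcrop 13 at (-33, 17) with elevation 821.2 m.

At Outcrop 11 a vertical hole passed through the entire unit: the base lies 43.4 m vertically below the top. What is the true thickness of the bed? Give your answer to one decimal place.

Let the plane be z = a·E + b·N + c.
Outcrop 12−Outcrop 11: −88a + 90b = 41.4;  Outcrop 13−Outcrop 11: −141a − 24b = −20.9.
Solving gives a = 0.05995, b = 0.51862.
|∇z| = √(a²+b²) = 0.52207, so dip δ = arctan(0.52207) = 27.57°.
True thickness = vertical thickness × cos δ = 43.4 × cos 27.57° = 38.5 m.

38.5 m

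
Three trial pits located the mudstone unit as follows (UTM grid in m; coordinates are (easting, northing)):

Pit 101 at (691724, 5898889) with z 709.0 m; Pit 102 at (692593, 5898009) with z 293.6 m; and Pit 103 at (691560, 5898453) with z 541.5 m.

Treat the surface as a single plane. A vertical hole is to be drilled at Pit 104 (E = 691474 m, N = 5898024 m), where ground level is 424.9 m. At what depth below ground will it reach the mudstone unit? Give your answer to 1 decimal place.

53.1 m

Two edge vectors: Pit 101→Pit 102 = (869, -880, -415.4), Pit 101→Pit 103 = (-164, -436, -167.5).
Normal n = (Pit 101→Pit 102) × (Pit 101→Pit 103) = (-33714.4, 213683.1, -523204).
So ∂z/∂E = −n_x/n_z = −0.064438345 and ∂z/∂N = −n_y/n_z = 0.408412589.
Intercept c from Pit 101: 709 + 44573.55 − 2409180.53 = −2363897.98.
At (691474, 5898024): z_contact = −44557.44 + 2408827.25 − 2363897.98 = 371.83 m.
Depth below ground = 424.9 − 371.83 = 53.1 m.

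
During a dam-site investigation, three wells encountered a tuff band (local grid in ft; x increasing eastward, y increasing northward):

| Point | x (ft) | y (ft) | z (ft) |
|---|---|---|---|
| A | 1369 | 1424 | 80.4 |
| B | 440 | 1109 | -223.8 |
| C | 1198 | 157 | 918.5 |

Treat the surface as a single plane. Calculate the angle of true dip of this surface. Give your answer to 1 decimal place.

Two edge vectors: A→B = (-929, -315, -304.2), A→C = (-171, -1267, 838.1).
Normal n = (A→B) × (A→C) = (-649422.9, 830613.1, 1123178).
So ∂z/∂x = −n_x/n_z = 0.57820 and ∂z/∂y = −n_y/n_z = −0.73952.
Gradient magnitude |∇z| = √(a² + b²) = √(0.33432 + 0.54689) = 0.93873.
True dip = arctan(0.93873) = 43.2°, dipping toward NW (azimuth ≈ 322°).

43.2°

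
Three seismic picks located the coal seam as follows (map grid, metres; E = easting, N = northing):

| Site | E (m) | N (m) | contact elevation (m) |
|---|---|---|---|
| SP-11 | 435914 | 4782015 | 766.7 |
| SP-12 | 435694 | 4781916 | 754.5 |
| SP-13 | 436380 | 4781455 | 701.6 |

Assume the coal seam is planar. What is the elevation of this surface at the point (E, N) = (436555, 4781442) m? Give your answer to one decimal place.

700.5 m

Let the plane be z = a·E + b·N + c.
SP-12−SP-11: −220a − 99b = −12.2;  SP-13−SP-11: 466a − 560b = −65.1.
Solving gives a = 0.002286015, b = 0.118152291.
Then c = 766.7 − a·435914 − b·4782015 = −565235.83.
At (436555, 4781442): z = 998.0 + 564938.3 − 565235.83 = 700.5 m.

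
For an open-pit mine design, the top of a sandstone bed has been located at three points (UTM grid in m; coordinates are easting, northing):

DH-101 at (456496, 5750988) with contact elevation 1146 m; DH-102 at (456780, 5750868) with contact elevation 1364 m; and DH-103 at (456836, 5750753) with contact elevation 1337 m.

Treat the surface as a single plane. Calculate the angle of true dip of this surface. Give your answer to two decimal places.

53.13°

Let the plane be z = a·easting + b·northing + c.
DH-102−DH-101: 284a − 120b = 218;  DH-103−DH-101: 340a − 235b = 191.
Solving gives a = 1.09136, b = 0.76623.
Gradient magnitude |∇z| = √(a² + b²) = √(1.19108 + 0.58711) = 1.33349.
True dip = arctan(1.33349) = 53.13°, dipping toward SW (azimuth ≈ 235°).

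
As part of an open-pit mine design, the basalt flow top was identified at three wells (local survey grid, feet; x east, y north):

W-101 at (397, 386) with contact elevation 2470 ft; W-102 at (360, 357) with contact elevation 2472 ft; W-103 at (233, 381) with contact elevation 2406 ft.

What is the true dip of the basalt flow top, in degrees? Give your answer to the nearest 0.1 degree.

Let the plane be z = a·x + b·y + c.
W-102−W-101: −37a − 29b = 2;  W-103−W-101: −164a − 5b = −64.
Solving gives a = 0.40823, b = −0.58981.
Gradient magnitude |∇z| = √(a² + b²) = √(0.16665 + 0.34787) = 0.71730.
True dip = arctan(0.71730) = 35.7°, dipping toward NW (azimuth ≈ 325°).

35.7°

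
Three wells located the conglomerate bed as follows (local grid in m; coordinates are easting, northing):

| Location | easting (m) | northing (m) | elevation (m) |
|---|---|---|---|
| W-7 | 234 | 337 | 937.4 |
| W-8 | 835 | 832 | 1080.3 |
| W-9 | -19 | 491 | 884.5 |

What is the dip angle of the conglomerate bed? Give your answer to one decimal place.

12.5°

Let the plane be z = a·easting + b·northing + c.
W-8−W-7: 601a + 495b = 142.9;  W-9−W-7: −253a + 154b = −52.9.
Solving gives a = 0.22128, b = 0.02002.
Gradient magnitude |∇z| = √(a² + b²) = √(0.04896 + 0.00040) = 0.22218.
True dip = arctan(0.22218) = 12.5°, dipping toward W (azimuth ≈ 265°).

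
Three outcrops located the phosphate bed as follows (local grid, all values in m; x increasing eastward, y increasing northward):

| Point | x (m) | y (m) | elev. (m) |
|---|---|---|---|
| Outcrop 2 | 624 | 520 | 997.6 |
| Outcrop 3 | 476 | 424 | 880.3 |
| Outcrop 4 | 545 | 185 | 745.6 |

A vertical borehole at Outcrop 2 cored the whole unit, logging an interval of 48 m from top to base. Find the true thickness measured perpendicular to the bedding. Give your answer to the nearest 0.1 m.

Two edge vectors: Outcrop 2→Outcrop 3 = (-148, -96, -117.3), Outcrop 2→Outcrop 4 = (-79, -335, -252).
Normal n = (Outcrop 2→Outcrop 3) × (Outcrop 2→Outcrop 4) = (-15103.5, -28029.3, 41996).
So ∂z/∂x = −n_x/n_z = 0.35964 and ∂z/∂y = −n_y/n_z = 0.66743.
|∇z| = √(a²+b²) = 0.75816, so dip δ = arctan(0.75816) = 37.17°.
True thickness = vertical thickness × cos δ = 48 × cos 37.17° = 38.2 m.

38.2 m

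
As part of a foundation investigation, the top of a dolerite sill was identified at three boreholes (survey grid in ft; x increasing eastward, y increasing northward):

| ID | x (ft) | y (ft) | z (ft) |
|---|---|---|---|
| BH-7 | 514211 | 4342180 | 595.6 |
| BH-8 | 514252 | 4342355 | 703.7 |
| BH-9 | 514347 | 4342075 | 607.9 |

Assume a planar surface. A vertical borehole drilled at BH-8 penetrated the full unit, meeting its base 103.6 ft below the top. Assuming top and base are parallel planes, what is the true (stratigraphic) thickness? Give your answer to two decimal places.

Two edge vectors: BH-7→BH-8 = (41, 175, 108.1), BH-7→BH-9 = (136, -105, 12.3).
Normal n = (BH-7→BH-8) × (BH-7→BH-9) = (13503, 14197.3, -28105).
So ∂z/∂x = −n_x/n_z = 0.48045 and ∂z/∂y = −n_y/n_z = 0.50515.
|∇z| = √(a²+b²) = 0.69714, so dip δ = arctan(0.69714) = 34.88°.
True thickness = vertical thickness × cos δ = 103.6 × cos 34.88° = 84.99 ft.

84.99 ft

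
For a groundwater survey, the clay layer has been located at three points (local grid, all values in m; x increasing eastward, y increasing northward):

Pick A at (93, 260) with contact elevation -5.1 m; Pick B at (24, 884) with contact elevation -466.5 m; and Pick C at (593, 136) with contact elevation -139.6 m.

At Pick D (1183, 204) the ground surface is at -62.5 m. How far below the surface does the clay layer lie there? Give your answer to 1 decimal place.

405.3 m

Let the plane be z = a·x + b·y + c.
Pick B−Pick A: −69a + 624b = −461.4;  Pick C−Pick A: 500a − 124b = −134.5.
Solving gives a = −0.465132, b = −0.790856.
Then c = -5.1 − a·93 − b·260 = 243.78.
At (1183, 204): z_contact = −550.25 − 161.33 + 243.78 = -467.81 m.
Depth below ground = -62.5 − (-467.81) = 405.3 m.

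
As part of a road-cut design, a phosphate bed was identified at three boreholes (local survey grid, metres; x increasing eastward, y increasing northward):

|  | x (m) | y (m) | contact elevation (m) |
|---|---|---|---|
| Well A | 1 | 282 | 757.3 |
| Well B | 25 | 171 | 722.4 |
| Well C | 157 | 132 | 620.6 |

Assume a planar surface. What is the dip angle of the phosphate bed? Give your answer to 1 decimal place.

36.6°

Two edge vectors: Well A→Well B = (24, -111, -34.9), Well A→Well C = (156, -150, -136.7).
Normal n = (Well A→Well B) × (Well A→Well C) = (9938.7, -2163.6, 13716).
So ∂z/∂x = −n_x/n_z = −0.72461 and ∂z/∂y = −n_y/n_z = 0.15774.
Gradient magnitude |∇z| = √(a² + b²) = √(0.52505 + 0.02488) = 0.74158.
True dip = arctan(0.74158) = 36.6°, dipping toward ESE (azimuth ≈ 102°).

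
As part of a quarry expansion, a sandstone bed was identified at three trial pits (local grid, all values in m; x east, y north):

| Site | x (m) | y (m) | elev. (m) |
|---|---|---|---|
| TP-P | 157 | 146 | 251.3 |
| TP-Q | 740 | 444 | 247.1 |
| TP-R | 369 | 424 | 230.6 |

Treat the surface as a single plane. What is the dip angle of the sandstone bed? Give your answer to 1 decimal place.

7.1°

Let the plane be z = a·x + b·y + c.
TP-Q−TP-P: 583a + 298b = −4.2;  TP-R−TP-P: 212a + 278b = −20.7.
Solving gives a = 0.05057, b = −0.11302.
Gradient magnitude |∇z| = √(a² + b²) = √(0.00256 + 0.01277) = 0.12382.
True dip = arctan(0.12382) = 7.1°, dipping toward NNW (azimuth ≈ 336°).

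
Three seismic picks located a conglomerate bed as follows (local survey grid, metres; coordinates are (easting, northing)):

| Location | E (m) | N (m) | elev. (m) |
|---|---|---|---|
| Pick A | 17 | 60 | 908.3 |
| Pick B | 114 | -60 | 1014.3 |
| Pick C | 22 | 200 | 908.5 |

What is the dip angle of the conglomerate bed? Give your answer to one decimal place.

Let the plane be z = a·E + b·N + c.
Pick B−Pick A: 97a − 120b = 106;  Pick C−Pick A: 5a + 140b = 0.2.
Solving gives a = 1.04824, b = −0.03601.
Gradient magnitude |∇z| = √(a² + b²) = √(1.09880 + 0.00130) = 1.04886.
True dip = arctan(1.04886) = 46.4°, dipping toward W (azimuth ≈ 272°).

46.4°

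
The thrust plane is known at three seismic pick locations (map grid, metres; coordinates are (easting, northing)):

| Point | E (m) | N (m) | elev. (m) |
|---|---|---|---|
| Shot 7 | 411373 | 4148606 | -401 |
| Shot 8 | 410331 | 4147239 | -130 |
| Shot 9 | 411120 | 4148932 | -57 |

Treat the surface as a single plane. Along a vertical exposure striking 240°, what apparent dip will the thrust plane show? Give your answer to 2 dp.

Two edge vectors: Shot 7→Shot 8 = (-1042, -1367, 271), Shot 7→Shot 9 = (-253, 326, 344).
Normal n = (Shot 7→Shot 8) × (Shot 7→Shot 9) = (-558594, 289885, -685543).
So ∂z/∂E = −n_x/n_z = −0.81482 and ∂z/∂N = −n_y/n_z = 0.42285.
Unit vector along 240° is (sin 240°, cos 240°) = (-0.8660, -0.5000).
Slope in that direction = a·(-0.8660) + b·(-0.5000) = 0.49423.
Apparent dip = arctan|0.49423| = 26.30° (true dip is 42.6°, so apparent ≤ true as expected).

26.30°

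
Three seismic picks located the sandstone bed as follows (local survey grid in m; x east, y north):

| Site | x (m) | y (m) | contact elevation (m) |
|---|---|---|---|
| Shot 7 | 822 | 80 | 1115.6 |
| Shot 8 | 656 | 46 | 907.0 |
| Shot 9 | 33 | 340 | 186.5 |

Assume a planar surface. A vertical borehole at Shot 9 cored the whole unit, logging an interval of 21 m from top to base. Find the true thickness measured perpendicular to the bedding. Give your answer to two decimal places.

13.21 m

Let the plane be z = a·x + b·y + c.
Shot 8−Shot 7: −166a − 34b = −208.6;  Shot 9−Shot 7: −789a + 260b = −929.1.
Solving gives a = 1.22632, b = 0.14796.
|∇z| = √(a²+b²) = 1.23522, so dip δ = arctan(1.23522) = 51.01°.
True thickness = vertical thickness × cos δ = 21 × cos 51.01° = 13.21 m.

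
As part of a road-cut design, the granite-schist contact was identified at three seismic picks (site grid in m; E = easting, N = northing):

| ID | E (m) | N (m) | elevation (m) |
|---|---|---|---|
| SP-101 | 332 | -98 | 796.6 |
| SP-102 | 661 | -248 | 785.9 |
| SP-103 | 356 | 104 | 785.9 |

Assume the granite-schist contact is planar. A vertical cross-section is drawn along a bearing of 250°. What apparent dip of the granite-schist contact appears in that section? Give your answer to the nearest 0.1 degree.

3.8°

Let the plane be z = a·E + b·N + c.
SP-102−SP-101: 329a − 150b = −10.7;  SP-103−SP-101: 24a + 202b = −10.7.
Solving gives a = −0.05376, b = −0.04658.
Unit vector along 250° is (sin 250°, cos 250°) = (-0.9397, -0.3420).
Slope in that direction = a·(-0.9397) + b·(-0.3420) = 0.06645.
Apparent dip = arctan|0.06645| = 3.8° (true dip is 4.1°, so apparent ≤ true as expected).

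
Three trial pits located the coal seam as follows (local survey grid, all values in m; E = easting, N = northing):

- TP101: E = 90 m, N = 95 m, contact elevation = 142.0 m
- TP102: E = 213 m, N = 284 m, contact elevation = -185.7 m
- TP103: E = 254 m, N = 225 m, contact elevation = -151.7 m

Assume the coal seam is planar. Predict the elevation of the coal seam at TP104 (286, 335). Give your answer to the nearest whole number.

Two edge vectors: TP101→TP102 = (123, 189, -327.7), TP101→TP103 = (164, 130, -293.7).
Normal n = (TP101→TP102) × (TP101→TP103) = (-12908.3, -17617.7, -15006).
So ∂z/∂E = −n_x/n_z = −0.86021 and ∂z/∂N = −n_y/n_z = −1.17404.
Intercept c from TP101: 142 + 77.42 + 111.53 = 330.95.
At (286, 335): z = −246.0 − 393.3 + 330.95 = -308.4 m.

-308 m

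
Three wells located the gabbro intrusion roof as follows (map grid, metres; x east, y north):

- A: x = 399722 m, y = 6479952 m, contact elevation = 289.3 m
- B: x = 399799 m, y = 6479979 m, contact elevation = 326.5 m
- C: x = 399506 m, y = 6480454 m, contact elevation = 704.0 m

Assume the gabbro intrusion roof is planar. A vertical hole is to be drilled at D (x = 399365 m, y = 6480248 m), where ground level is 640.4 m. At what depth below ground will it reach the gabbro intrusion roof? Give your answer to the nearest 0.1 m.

145.2 m

Two edge vectors: A→B = (77, 27, 37.2), A→C = (-216, 502, 414.7).
Normal n = (A→B) × (A→C) = (-7477.5, -39967.1, 44486).
So ∂z/∂x = −n_x/n_z = 0.168086589 and ∂z/∂y = −n_y/n_z = 0.898419728.
Intercept c from A: 289.3 − 67187.91 − 5821716.71 = −5888615.32.
At (399365, 6480248): z_contact = 67127.90 + 5821982.64 − 5888615.32 = 495.23 m.
Depth below ground = 640.4 − 495.23 = 145.2 m.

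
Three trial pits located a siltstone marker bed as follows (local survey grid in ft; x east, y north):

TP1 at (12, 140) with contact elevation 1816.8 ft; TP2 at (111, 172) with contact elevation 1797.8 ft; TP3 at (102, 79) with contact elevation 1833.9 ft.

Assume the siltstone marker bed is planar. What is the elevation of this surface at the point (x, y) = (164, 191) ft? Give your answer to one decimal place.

Two edge vectors: TP1→TP2 = (99, 32, -19), TP1→TP3 = (90, -61, 17.1).
Normal n = (TP1→TP2) × (TP1→TP3) = (-611.8, -3402.9, -8919).
So ∂z/∂x = −n_x/n_z = −0.06860 and ∂z/∂y = −n_y/n_z = −0.38153.
Intercept c from TP1: 1816.8 + 0.82 + 53.41 = 1871.04.
At (164, 191): z = −11.2 − 72.9 + 1871.04 = 1786.9 ft.

1786.9 ft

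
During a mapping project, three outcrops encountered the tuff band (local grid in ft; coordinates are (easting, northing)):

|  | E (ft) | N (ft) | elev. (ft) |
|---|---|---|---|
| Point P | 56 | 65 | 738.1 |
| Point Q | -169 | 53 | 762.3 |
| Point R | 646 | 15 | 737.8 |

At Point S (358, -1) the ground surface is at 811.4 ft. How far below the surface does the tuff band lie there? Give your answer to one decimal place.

Two edge vectors: Point P→Point Q = (-225, -12, 24.2), Point P→Point R = (590, -50, -0.3).
Normal n = (Point P→Point Q) × (Point P→Point R) = (1213.6, 14210.5, 18330).
So ∂z/∂E = −n_x/n_z = −0.06621 and ∂z/∂N = −n_y/n_z = −0.77526.
Intercept c from Point P: 738.1 + 3.71 + 50.39 = 792.20.
At (358, -1): z_contact = −23.70 + 0.78 + 792.20 = 769.27 ft.
Depth below ground = 811.4 − 769.27 = 42.1 ft.

42.1 ft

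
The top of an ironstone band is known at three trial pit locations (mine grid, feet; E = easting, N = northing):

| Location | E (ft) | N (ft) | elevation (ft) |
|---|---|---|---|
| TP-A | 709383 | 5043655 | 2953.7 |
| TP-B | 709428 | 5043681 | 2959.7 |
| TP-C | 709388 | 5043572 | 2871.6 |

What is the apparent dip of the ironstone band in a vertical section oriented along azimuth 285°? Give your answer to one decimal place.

33.4°

Two edge vectors: TP-A→TP-B = (45, 26, 6), TP-A→TP-C = (5, -83, -82.1).
Normal n = (TP-A→TP-B) × (TP-A→TP-C) = (-1636.6, 3724.5, -3865).
So ∂z/∂E = −n_x/n_z = −0.42344 and ∂z/∂N = −n_y/n_z = 0.96365.
Unit vector along 285° is (sin 285°, cos 285°) = (-0.9659, 0.2588).
Slope in that direction = a·(-0.9659) + b·(0.2588) = 0.65842.
Apparent dip = arctan|0.65842| = 33.4° (true dip is 46.5°, so apparent ≤ true as expected).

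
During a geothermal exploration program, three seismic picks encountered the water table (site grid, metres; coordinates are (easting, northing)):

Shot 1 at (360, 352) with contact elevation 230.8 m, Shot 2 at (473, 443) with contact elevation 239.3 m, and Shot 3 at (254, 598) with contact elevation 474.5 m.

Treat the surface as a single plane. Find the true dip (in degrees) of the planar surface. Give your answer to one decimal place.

42.9°

Two edge vectors: Shot 1→Shot 2 = (113, 91, 8.5), Shot 1→Shot 3 = (-106, 246, 243.7).
Normal n = (Shot 1→Shot 2) × (Shot 1→Shot 3) = (20085.7, -28439.1, 37444).
So ∂z/∂E = −n_x/n_z = −0.53642 and ∂z/∂N = −n_y/n_z = 0.75951.
Gradient magnitude |∇z| = √(a² + b²) = √(0.28775 + 0.57686) = 0.92984.
True dip = arctan(0.92984) = 42.9°, dipping toward SE (azimuth ≈ 145°).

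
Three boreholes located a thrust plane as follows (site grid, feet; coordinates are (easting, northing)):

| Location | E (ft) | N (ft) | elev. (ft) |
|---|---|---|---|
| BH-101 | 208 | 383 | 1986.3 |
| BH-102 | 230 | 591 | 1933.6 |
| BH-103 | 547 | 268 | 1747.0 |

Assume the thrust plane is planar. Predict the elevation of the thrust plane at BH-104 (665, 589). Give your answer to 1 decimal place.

Let the plane be z = a·E + b·N + c.
BH-102−BH-101: 22a + 208b = −52.7;  BH-103−BH-101: 339a − 115b = −239.3.
Solving gives a = −0.76442, b = −0.17251.
Then c = 1986.3 − a·208 − b·383 = 2211.37.
At (665, 589): z = −508.3 − 101.6 + 2211.37 = 1601.4 ft.

1601.4 ft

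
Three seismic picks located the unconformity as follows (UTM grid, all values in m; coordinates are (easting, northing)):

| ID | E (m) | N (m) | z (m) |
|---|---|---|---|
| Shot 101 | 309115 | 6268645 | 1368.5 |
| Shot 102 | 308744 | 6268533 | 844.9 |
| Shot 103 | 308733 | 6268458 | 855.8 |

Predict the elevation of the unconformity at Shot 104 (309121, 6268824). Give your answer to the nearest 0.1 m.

1311.6 m

Let the plane be z = a·E + b·N + c.
Shot 102−Shot 101: −371a − 112b = −523.6;  Shot 103−Shot 101: −382a − 187b = −512.7.
Solving gives a = 1.522611213, b = −0.368649645.
Then c = 1368.5 − a·309115 − b·6268645 = 1841640.29.
At (309121, 6268824): z = 470671.1 − 2310999.7 + 1841640.29 = 1311.6 m.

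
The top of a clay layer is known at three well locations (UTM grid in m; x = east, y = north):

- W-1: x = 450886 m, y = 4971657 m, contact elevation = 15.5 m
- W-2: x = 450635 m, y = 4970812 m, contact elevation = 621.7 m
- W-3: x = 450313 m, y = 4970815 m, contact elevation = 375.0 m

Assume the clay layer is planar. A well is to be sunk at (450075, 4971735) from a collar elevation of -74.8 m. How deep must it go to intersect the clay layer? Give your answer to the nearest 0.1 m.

Two edge vectors: W-1→W-2 = (-251, -845, 606.2), W-1→W-3 = (-573, -842, 359.5).
Normal n = (W-1→W-2) × (W-1→W-3) = (206642.9, -257118.1, -272843).
So ∂z/∂x = −n_x/n_z = 0.757369256 and ∂z/∂y = −n_y/n_z = −0.942366489.
Intercept c from W-1: 15.5 − 341487.19 + 4685122.95 = 4343651.26.
At (450075, 4971735): z_contact = 340872.97 − 4685196.46 + 4343651.26 = -672.23 m.
Depth below ground = -74.8 − (-672.23) = 597.4 m.

597.4 m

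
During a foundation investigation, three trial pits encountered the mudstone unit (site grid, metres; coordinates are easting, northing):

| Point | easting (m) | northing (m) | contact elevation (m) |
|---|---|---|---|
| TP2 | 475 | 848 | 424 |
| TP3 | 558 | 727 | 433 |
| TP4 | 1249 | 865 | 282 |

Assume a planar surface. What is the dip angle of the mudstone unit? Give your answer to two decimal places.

Let the plane be z = a·easting + b·northing + c.
TP3−TP2: 83a − 121b = 9;  TP4−TP2: 774a + 17b = −142.
Solving gives a = −0.17913, b = −0.19725.
Gradient magnitude |∇z| = √(a² + b²) = √(0.03209 + 0.03891) = 0.26645.
True dip = arctan(0.26645) = 14.92°, dipping toward NE (azimuth ≈ 042°).

14.92°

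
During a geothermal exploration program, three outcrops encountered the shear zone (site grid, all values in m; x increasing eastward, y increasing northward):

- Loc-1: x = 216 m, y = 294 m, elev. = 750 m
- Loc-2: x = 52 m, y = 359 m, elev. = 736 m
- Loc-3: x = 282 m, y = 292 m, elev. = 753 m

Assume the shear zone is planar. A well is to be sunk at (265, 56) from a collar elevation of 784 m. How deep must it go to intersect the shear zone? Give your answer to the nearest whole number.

6 m

Let the plane be z = a·x + b·y + c.
Loc-2−Loc-1: −164a + 65b = −14;  Loc-3−Loc-1: 66a − 2b = 3.
Solving gives a = 0.04215, b = −0.10904.
Then c = 750 − a·216 − b·294 = 772.95.
At (265, 56): z_contact = 11.2 − 6.1 + 772.95 = 778.0 m.
Depth below ground = 784 − 778.0 = 6 m.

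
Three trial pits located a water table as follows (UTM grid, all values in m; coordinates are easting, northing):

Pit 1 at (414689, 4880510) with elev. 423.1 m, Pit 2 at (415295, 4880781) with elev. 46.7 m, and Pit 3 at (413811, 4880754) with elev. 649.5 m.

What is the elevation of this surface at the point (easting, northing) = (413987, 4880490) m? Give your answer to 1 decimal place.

Let the plane be z = a·easting + b·northing + c.
Pit 2−Pit 1: 606a + 271b = −376.4;  Pit 3−Pit 1: −878a + 244b = 226.4.
Solving gives a = −0.397084515, b = −0.500984443.
Then c = 423.1 − a·414689 − b·4880510 = 2610149.26.
At (413987, 4880490): z = −164387.8 − 2445049.6 + 2610149.26 = 711.9 m.

711.9 m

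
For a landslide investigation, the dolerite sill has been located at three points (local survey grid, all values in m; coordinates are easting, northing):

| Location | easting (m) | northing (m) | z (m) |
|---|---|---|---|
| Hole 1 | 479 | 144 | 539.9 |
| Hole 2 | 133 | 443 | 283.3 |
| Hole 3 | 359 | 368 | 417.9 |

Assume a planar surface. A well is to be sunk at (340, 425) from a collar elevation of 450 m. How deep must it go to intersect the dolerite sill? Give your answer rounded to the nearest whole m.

57 m

Two edge vectors: Hole 1→Hole 2 = (-346, 299, -256.6), Hole 1→Hole 3 = (-120, 224, -122).
Normal n = (Hole 1→Hole 2) × (Hole 1→Hole 3) = (21000.4, -11420, -41624).
So ∂z/∂easting = −n_x/n_z = 0.50453 and ∂z/∂northing = −n_y/n_z = −0.27436.
Intercept c from Hole 1: 539.9 − 241.67 + 39.51 = 337.74.
At (340, 425): z_contact = 171.5 − 116.6 + 337.74 = 392.7 m.
Depth below ground = 450 − 392.7 = 57 m.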